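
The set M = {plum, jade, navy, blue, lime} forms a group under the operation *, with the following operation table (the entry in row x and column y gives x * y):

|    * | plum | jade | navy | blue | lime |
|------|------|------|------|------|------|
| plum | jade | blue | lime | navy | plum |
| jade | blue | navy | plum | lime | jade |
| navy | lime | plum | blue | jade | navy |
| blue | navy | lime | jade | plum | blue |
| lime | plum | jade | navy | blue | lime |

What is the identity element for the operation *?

lime

The identity e satisfies e * x = x for all x, so its row in the table reproduces the column headers.
Row lime reads: plum, jade, navy, blue, lime — exactly the header order. So lime is the identity.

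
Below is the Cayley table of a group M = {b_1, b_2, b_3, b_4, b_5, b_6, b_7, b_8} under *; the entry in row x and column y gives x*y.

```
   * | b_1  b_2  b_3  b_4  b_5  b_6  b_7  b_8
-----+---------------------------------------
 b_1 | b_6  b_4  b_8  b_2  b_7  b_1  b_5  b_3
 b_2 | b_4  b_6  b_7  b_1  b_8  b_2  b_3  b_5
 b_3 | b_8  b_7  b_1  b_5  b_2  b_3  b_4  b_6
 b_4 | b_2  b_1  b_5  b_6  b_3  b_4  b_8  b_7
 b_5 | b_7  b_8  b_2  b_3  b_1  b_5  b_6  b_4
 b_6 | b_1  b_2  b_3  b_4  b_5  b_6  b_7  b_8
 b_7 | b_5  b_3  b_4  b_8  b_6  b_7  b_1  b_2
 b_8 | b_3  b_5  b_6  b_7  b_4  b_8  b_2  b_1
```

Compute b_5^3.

b_5^1 = b_5
b_5^2 = b_5*b_5 = b_1
b_5^3 = b_1*b_5 = b_7

b_7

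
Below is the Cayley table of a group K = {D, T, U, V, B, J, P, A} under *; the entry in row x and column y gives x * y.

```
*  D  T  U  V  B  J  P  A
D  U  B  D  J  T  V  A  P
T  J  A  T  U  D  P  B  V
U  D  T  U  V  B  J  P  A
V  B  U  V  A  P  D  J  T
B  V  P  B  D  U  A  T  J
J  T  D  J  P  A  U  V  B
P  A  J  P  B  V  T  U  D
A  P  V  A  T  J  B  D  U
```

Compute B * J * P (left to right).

B * J = A
A * P = D

D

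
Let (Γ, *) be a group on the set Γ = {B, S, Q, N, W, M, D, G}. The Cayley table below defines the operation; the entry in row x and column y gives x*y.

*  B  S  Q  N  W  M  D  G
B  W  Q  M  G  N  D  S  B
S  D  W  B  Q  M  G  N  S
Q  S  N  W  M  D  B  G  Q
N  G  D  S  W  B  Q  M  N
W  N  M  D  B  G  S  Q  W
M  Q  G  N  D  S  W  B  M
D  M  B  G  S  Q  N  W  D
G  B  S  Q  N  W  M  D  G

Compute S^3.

M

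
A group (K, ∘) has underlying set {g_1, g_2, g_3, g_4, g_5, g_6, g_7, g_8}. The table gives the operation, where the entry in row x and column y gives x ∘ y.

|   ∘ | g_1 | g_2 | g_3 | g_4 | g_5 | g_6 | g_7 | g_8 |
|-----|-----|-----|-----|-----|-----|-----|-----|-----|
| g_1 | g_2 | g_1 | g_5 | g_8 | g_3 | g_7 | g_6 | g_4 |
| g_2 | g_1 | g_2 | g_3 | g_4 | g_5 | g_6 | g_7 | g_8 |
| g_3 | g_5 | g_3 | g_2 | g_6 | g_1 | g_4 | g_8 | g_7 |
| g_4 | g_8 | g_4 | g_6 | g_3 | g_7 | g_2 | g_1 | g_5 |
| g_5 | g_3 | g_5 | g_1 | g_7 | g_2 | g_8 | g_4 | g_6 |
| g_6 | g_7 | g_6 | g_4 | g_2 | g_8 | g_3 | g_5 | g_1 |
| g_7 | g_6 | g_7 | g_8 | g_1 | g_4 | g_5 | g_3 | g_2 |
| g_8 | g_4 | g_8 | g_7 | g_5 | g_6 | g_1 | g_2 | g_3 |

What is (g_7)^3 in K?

g_8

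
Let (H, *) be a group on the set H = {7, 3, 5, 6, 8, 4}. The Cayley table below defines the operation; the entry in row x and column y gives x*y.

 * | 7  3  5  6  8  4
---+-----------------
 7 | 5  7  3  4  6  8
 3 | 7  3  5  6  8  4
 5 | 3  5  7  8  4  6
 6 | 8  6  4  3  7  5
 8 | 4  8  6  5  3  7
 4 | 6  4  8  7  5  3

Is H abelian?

5*4 = 6 but 4*5 = 8.
Since 5 and 4 do not commute, H is not abelian.

No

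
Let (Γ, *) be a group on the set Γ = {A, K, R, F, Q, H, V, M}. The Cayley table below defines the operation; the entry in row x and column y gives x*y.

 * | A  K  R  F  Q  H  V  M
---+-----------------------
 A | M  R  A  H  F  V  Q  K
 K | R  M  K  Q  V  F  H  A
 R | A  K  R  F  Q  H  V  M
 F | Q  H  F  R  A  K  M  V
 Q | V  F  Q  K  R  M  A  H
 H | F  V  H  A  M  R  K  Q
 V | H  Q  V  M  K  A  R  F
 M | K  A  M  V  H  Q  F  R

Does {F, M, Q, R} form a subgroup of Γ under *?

No

M*F = V, which is not in {F, M, Q, R}.
The subset is not closed under *, so it is not a subgroup.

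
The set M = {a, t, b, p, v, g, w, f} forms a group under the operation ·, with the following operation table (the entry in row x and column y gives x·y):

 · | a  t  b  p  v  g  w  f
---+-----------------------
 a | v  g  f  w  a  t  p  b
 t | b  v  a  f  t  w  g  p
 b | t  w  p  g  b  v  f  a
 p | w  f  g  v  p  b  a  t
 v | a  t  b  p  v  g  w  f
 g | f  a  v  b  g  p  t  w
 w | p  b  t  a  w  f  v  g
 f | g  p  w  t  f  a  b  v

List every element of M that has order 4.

{b, g}

Identity is v. Compute the order of each non-identity element by repeated multiplication:
  a: a → v  (order 2)
  t: t → v  (order 2)
  b: b → p → g → v  (order 4)
  p: p → v  (order 2)
  g: g → p → b → v  (order 4)
  w: w → v  (order 2)
  f: f → v  (order 2)
Elements of order 4: {b, g}.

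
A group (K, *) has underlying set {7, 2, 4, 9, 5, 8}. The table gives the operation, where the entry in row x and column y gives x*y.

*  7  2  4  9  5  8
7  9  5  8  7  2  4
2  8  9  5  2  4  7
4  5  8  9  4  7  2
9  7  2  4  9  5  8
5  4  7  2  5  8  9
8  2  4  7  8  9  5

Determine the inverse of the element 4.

4

First locate the identity: row 9 matches the header, so 9 is the identity.
Scan row 4 for 9: 4*4 = 9. Hence 4^(-1) = 4.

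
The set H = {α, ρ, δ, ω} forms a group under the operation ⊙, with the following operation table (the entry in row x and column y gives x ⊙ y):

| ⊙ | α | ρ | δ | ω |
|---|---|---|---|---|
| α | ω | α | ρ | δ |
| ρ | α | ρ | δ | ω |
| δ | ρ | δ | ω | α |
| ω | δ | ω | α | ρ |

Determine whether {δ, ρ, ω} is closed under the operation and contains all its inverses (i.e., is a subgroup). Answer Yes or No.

No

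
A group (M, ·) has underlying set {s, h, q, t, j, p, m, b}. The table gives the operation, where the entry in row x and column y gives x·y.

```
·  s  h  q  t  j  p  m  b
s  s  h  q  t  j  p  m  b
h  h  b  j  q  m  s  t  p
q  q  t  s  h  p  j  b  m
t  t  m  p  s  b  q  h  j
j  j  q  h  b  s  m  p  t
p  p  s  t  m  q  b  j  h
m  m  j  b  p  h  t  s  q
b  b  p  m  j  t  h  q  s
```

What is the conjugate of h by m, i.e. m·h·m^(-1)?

p

The identity is s. In row m, the entry s sits in column m, so m^(-1) = m.
m·h = j
j·m = p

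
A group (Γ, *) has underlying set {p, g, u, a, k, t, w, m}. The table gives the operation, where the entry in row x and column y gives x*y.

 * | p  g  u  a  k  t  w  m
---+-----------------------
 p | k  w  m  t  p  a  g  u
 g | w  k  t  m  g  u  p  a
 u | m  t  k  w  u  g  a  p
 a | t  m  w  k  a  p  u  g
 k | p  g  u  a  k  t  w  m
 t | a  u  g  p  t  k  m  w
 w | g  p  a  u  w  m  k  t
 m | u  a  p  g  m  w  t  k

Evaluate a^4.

k

a^1 = a
a^2 = a*a = k
a^3 = k*a = a
a^4 = a*a = k
(Structurally, Γ here is isomorphic to the elementary abelian group (Z_2)^3.)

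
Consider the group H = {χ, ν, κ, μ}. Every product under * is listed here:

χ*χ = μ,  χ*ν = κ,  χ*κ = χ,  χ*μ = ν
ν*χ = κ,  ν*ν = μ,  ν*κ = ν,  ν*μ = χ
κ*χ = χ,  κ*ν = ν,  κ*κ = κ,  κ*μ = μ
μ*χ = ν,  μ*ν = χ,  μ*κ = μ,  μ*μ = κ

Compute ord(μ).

2

The identity element is κ (its row matches the header).
μ^1 = μ
μ^2 = μ*μ = κ
The first power of μ equal to the identity is μ^2, so ord(μ) = 2.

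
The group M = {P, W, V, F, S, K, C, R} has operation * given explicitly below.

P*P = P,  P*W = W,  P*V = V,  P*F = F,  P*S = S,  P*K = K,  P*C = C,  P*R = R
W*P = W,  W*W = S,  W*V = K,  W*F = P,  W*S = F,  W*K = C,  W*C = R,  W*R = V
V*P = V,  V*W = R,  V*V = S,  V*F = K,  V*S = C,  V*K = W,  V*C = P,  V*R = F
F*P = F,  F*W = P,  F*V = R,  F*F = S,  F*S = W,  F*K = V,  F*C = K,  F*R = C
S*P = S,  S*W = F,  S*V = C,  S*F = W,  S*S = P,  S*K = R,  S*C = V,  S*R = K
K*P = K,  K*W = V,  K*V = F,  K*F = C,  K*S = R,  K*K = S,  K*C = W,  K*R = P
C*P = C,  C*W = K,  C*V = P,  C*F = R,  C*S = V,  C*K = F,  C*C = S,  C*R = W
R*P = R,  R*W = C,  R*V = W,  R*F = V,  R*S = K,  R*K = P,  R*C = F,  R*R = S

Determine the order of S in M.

The identity element is P (its row matches the header).
S^1 = S
S^2 = S*S = P
The first power of S equal to the identity is S^2, so ord(S) = 2.
(Structurally, M here is isomorphic to the quaternion group Q_8.)

2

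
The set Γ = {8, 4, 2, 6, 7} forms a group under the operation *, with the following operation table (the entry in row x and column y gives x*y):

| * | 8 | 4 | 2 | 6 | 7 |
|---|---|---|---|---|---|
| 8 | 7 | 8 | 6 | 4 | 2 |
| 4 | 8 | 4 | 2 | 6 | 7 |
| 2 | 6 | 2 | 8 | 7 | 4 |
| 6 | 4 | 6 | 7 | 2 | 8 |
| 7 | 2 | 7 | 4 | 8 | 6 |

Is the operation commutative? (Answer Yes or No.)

Check whether the table is symmetric across its main diagonal.
Every entry (row x, col y) equals the entry (row y, col x), so Γ is abelian.
(In fact Γ ≅ the cyclic group Z_5.)

Yes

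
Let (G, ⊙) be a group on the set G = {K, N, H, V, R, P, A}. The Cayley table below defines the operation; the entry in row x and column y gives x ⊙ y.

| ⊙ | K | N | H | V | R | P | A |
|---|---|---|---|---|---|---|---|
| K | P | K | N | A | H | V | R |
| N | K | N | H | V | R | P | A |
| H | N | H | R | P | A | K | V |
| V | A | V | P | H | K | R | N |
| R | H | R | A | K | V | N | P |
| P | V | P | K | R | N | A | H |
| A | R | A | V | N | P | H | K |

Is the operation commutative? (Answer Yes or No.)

Yes

Check whether the table is symmetric across its main diagonal.
Every entry (row x, col y) equals the entry (row y, col x), so G is abelian.
(In fact G ≅ the cyclic group Z_7.)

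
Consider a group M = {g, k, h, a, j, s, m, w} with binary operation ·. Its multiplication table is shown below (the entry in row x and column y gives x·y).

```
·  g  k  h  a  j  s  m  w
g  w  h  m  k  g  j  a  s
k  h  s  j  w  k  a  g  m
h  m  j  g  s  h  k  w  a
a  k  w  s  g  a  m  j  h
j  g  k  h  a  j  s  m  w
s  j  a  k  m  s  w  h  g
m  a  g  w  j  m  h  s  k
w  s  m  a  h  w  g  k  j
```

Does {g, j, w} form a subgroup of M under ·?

w·g = s, which is not in {g, j, w}.
The subset is not closed under ·, so it is not a subgroup.

No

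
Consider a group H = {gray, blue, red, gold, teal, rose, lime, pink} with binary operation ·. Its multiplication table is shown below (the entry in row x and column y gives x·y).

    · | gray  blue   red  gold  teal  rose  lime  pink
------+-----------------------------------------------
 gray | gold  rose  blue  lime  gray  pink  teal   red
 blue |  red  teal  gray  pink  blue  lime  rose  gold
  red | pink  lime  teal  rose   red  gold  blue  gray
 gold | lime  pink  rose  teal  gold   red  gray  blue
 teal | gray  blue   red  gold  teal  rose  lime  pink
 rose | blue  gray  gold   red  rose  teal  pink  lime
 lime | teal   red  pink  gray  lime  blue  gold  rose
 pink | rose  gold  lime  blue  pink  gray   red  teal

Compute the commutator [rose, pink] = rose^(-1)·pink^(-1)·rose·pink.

gold

Identity is teal; from the table rose^(-1) = rose and pink^(-1) = pink.
rose·pink = lime
lime·rose = blue
blue·pink = gold
(Structurally, H here is isomorphic to the dihedral group D_4.)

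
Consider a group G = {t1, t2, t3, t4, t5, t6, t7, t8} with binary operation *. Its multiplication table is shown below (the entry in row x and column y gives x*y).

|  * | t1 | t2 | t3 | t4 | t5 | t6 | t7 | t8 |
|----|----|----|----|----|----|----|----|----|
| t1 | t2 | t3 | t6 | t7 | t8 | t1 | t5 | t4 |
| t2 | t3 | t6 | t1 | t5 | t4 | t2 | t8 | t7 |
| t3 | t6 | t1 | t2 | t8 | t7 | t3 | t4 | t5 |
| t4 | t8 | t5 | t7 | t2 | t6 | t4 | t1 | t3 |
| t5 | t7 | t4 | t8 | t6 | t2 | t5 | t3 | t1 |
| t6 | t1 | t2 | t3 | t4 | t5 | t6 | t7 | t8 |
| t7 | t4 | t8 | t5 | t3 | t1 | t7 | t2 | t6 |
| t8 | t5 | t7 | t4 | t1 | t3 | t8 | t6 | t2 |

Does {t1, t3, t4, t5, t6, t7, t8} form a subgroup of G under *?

No

t3*t3 = t2, which is not in {t1, t3, t4, t5, t6, t7, t8}.
The subset is not closed under *, so it is not a subgroup.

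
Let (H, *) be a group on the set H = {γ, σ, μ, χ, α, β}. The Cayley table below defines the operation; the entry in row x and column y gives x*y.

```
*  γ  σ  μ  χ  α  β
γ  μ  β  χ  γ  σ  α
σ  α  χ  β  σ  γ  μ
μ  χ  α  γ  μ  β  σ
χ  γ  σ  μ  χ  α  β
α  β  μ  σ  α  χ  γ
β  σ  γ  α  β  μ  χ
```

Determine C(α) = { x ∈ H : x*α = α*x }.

Compare row α with column α entry by entry.
μ*α = β but α*μ = σ, so μ does not.
Collecting the elements that commute with α: C(α) = {α, χ}.

{α, χ}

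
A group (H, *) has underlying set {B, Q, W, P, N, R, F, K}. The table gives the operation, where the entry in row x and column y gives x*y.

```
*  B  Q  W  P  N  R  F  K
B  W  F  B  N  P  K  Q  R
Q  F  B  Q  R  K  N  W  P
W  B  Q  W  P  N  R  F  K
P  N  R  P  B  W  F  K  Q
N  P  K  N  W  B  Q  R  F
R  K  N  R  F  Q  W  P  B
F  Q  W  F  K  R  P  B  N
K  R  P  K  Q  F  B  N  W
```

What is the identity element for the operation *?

The identity e satisfies e*x = x for all x, so its row in the table reproduces the column headers.
Row W reads: B, Q, W, P, N, R, F, K — exactly the header order. So W is the identity.

W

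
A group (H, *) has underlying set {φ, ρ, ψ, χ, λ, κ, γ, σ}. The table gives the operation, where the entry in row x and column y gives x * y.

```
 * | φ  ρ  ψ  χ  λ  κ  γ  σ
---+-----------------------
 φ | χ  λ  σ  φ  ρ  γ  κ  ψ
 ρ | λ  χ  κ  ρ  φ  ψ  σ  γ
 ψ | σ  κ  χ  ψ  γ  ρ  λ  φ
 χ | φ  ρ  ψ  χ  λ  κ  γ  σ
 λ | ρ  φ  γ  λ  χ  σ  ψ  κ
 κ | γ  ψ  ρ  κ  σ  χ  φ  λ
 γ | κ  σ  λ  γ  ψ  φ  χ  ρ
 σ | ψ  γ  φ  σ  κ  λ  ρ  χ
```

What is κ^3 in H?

κ^1 = κ
κ^2 = κ * κ = χ
κ^3 = χ * κ = κ

κ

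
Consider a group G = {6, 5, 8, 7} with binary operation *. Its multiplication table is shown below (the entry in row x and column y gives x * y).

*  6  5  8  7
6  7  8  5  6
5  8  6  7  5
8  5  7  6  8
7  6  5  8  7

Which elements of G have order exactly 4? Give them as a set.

Identity is 7. Compute the order of each non-identity element by repeated multiplication:
  6: 6 → 7  (order 2)
  5: 5 → 6 → 8 → 7  (order 4)
  8: 8 → 6 → 5 → 7  (order 4)
Elements of order 4: {5, 8}.
(Structurally, G here is isomorphic to the cyclic group Z_4.)

{5, 8}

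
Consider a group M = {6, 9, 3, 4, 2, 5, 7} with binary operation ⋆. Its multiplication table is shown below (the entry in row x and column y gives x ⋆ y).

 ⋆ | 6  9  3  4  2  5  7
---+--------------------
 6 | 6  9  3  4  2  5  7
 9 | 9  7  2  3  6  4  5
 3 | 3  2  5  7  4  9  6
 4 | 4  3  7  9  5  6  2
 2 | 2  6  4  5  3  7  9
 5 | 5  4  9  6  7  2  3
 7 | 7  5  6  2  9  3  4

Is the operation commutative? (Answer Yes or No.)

Yes

Check whether the table is symmetric across its main diagonal.
Every entry (row x, col y) equals the entry (row y, col x), so M is abelian.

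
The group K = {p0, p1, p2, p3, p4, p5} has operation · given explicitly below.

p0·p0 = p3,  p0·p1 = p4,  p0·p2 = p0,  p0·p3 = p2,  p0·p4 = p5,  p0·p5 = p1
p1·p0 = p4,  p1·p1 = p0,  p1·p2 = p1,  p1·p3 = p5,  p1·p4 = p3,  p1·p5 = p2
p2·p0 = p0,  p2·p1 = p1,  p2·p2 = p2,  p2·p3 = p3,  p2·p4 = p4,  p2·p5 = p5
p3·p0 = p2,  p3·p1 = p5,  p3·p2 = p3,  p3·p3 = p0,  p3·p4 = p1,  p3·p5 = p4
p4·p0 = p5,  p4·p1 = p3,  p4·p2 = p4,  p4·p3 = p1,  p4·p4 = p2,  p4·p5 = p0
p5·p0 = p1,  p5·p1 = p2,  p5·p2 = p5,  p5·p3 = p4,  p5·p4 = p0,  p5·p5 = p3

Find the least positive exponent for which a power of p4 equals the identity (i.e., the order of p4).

2

The identity element is p2 (its row matches the header).
p4^1 = p4
p4^2 = p4·p4 = p2
The first power of p4 equal to the identity is p4^2, so ord(p4) = 2.
(Structurally, K here is isomorphic to the cyclic group Z_6.)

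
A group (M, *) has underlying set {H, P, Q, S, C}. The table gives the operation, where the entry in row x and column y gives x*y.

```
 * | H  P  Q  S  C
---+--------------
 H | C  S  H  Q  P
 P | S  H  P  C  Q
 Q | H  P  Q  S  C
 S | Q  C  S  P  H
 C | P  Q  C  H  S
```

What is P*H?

S

Read row P, column H: P*H = S.
(Structurally, M here is isomorphic to the cyclic group Z_5.)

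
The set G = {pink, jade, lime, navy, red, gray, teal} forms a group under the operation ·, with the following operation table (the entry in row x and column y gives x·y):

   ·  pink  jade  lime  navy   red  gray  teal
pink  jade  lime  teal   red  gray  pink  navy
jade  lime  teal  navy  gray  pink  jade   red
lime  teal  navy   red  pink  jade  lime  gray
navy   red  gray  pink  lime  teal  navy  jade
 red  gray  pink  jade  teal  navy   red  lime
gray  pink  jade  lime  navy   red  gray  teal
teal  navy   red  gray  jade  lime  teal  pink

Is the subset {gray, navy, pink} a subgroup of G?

No

navy·navy = lime, which is not in {gray, navy, pink}.
The subset is not closed under ·, so it is not a subgroup.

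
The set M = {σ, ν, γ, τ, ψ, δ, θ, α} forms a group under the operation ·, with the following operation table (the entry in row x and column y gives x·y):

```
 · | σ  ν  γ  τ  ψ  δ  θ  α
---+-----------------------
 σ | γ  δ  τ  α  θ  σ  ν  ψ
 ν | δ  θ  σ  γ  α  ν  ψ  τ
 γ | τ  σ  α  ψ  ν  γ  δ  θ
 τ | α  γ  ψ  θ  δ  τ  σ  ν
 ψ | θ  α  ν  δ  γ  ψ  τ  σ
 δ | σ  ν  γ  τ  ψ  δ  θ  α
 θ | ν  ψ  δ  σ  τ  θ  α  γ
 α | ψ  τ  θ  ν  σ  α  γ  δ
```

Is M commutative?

Yes

Check whether the table is symmetric across its main diagonal.
Every entry (row x, col y) equals the entry (row y, col x), so M is abelian.
(In fact M ≅ the cyclic group Z_8.)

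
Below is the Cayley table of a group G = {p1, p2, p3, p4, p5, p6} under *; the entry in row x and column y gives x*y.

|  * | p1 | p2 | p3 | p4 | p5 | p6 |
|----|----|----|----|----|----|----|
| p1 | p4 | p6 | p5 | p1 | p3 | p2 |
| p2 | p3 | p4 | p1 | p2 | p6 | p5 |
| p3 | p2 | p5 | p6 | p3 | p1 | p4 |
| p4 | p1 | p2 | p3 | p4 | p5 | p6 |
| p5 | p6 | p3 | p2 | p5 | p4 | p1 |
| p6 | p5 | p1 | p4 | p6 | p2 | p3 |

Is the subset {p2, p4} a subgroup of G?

{p2, p4} contains the identity p4.
Checking products: every product of two elements of {p2, p4} (read from the table) lies in {p2, p4}, so the set is closed.
In a finite group, a nonempty closed subset is a subgroup. So {p2, p4} ≤ G.
(Structurally, G here is isomorphic to the symmetric group S_3.)

Yes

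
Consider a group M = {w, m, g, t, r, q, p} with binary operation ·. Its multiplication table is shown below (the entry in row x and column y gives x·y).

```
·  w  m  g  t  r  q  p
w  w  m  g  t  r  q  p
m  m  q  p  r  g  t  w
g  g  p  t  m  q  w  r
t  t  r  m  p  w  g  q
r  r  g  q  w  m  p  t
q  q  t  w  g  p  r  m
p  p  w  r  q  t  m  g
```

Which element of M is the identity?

w

The identity e satisfies e·x = x for all x, so its row in the table reproduces the column headers.
Row w reads: w, m, g, t, r, q, p — exactly the header order. So w is the identity.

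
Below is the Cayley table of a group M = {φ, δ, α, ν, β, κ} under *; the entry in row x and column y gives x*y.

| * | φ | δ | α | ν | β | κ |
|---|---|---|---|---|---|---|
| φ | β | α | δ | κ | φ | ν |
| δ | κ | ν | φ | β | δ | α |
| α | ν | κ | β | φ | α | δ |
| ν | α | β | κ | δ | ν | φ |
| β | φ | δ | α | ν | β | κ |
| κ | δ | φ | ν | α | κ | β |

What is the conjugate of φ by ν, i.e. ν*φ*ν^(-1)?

κ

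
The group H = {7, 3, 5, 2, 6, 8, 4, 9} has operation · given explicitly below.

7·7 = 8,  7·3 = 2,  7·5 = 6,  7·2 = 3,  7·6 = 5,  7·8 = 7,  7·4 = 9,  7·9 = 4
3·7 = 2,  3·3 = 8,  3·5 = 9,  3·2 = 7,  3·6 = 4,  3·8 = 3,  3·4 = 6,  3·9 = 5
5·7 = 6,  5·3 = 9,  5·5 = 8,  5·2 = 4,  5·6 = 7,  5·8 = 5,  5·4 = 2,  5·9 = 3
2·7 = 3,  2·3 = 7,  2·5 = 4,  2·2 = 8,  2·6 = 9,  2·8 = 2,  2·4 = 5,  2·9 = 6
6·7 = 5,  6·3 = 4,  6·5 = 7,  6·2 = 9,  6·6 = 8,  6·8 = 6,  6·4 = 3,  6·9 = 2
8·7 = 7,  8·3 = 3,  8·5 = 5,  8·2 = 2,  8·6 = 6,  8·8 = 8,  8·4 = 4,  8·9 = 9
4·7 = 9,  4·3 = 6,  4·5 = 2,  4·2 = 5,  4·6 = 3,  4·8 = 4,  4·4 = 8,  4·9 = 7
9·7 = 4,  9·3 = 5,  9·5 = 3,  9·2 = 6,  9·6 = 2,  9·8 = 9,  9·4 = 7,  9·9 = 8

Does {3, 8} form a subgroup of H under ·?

{3, 8} contains the identity 8.
Checking products: every product of two elements of {3, 8} (read from the table) lies in {3, 8}, so the set is closed.
In a finite group, a nonempty closed subset is a subgroup. So {3, 8} ≤ H.
(Structurally, H here is isomorphic to the elementary abelian group (Z_2)^3.)

Yes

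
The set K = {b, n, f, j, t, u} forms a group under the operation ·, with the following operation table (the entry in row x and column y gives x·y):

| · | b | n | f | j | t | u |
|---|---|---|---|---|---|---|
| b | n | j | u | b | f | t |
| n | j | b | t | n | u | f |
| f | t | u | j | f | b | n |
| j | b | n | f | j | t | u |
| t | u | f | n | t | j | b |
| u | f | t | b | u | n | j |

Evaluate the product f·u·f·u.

f·u = n
n·f = t
t·u = b

b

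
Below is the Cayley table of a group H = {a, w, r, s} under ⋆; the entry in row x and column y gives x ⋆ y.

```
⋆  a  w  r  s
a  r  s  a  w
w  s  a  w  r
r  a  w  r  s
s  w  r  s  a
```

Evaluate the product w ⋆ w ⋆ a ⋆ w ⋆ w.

a

w ⋆ w = a
a ⋆ a = r
r ⋆ w = w
w ⋆ w = a
(Structurally, H here is isomorphic to the cyclic group Z_4.)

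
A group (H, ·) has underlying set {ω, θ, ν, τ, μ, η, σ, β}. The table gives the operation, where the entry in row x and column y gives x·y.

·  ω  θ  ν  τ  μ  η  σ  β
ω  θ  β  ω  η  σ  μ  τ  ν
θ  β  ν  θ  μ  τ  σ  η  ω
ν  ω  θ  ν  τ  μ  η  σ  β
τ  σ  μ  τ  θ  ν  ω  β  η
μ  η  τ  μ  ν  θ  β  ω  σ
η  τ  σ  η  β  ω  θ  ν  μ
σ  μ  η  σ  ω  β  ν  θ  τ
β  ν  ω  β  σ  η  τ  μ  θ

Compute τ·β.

Read row τ, column β: τ·β = η.

η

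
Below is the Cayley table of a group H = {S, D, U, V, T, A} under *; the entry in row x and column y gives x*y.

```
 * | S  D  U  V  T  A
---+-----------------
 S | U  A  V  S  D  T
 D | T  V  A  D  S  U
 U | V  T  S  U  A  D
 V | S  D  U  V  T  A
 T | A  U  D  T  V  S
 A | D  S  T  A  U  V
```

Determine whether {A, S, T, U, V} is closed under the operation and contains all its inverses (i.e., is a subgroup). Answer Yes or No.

U*A = D, which is not in {A, S, T, U, V}.
The subset is not closed under *, so it is not a subgroup.

No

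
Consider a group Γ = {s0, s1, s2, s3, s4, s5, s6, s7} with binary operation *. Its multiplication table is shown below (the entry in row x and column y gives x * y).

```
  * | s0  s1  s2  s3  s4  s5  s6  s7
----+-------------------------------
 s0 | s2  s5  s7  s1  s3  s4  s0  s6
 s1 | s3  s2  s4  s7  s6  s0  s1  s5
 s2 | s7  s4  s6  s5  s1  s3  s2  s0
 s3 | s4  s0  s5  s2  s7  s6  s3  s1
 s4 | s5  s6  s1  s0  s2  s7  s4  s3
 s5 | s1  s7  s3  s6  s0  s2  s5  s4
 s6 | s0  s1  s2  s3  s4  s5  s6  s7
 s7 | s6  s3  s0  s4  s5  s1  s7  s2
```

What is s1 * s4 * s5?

s1 * s4 = s6
s6 * s5 = s5

s5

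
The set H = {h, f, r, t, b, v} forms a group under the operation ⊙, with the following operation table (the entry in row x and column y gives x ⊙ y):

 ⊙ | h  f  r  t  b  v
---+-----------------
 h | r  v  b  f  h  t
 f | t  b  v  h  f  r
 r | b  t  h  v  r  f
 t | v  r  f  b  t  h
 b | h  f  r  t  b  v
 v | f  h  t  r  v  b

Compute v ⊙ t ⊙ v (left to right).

v ⊙ t = r
r ⊙ v = f

f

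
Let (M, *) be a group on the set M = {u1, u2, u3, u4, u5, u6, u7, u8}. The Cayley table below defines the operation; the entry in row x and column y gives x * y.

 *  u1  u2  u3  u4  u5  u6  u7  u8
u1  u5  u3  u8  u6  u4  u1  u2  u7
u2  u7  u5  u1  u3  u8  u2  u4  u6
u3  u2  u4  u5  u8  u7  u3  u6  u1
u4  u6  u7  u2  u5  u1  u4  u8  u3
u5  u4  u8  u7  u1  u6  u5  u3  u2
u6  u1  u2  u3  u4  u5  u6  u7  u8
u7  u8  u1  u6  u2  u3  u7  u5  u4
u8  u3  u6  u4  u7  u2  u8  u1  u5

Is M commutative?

u3 * u4 = u8 but u4 * u3 = u2.
Since u3 and u4 do not commute, M is not abelian.

No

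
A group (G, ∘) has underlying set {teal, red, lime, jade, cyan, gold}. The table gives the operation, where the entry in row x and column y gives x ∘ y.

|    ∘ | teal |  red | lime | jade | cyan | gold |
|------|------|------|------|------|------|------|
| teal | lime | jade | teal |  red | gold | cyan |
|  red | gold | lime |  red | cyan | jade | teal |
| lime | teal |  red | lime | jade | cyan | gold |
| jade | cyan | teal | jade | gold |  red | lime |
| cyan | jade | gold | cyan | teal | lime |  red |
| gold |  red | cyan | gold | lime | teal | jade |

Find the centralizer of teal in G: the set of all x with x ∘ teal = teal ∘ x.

Compare row teal with column teal entry by entry.
red ∘ teal = gold but teal ∘ red = jade, so red does not.
Collecting the elements that commute with teal: C(teal) = {lime, teal}.

{lime, teal}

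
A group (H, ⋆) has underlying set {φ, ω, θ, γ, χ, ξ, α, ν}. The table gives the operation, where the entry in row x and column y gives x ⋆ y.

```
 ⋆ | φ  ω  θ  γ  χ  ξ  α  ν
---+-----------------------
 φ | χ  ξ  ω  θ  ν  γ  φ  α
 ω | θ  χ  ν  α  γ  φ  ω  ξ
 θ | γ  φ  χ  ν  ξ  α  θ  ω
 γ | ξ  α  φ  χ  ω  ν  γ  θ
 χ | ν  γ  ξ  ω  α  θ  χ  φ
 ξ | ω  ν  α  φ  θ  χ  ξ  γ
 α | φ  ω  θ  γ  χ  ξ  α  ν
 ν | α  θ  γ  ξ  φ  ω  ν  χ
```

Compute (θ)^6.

θ^1 = θ
θ^2 = θ ⋆ θ = χ
θ^3 = χ ⋆ θ = ξ
θ^4 = ξ ⋆ θ = α
θ^5 = α ⋆ θ = θ
θ^6 = θ ⋆ θ = χ

χ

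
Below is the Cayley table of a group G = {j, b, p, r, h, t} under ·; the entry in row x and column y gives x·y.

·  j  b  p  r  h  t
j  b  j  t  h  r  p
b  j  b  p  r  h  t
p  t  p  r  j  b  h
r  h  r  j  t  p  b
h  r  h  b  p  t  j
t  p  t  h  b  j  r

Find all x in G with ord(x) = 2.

Identity is b. Compute the order of each non-identity element by repeated multiplication:
  j: j → b  (order 2)
  p: p → r → j → t → h → b  (order 6)
  r: r → t → b  (order 3)
  h: h → t → j → r → p → b  (order 6)
  t: t → r → b  (order 3)
Elements of order 2: {j}.
(Structurally, G here is isomorphic to the cyclic group Z_6.)

{j}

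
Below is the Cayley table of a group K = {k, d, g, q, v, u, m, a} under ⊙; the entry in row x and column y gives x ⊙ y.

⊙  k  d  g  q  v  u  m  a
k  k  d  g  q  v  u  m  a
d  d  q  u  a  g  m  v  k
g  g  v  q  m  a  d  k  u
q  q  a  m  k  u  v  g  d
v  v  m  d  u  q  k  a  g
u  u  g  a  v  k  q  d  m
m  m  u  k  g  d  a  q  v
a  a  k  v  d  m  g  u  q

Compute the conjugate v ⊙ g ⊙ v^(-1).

m

The identity is k. In row v, the entry k sits in column u, so v^(-1) = u.
v ⊙ g = d
d ⊙ u = m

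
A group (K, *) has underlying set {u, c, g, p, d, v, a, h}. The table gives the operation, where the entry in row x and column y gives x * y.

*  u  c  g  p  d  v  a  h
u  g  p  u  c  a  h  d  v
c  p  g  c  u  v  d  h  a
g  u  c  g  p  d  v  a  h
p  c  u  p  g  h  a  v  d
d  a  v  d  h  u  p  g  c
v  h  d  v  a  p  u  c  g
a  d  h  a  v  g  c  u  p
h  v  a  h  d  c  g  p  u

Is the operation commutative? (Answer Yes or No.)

Check whether the table is symmetric across its main diagonal.
Every entry (row x, col y) equals the entry (row y, col x), so K is abelian.
(In fact K ≅ Z_2 x Z_4.)

Yes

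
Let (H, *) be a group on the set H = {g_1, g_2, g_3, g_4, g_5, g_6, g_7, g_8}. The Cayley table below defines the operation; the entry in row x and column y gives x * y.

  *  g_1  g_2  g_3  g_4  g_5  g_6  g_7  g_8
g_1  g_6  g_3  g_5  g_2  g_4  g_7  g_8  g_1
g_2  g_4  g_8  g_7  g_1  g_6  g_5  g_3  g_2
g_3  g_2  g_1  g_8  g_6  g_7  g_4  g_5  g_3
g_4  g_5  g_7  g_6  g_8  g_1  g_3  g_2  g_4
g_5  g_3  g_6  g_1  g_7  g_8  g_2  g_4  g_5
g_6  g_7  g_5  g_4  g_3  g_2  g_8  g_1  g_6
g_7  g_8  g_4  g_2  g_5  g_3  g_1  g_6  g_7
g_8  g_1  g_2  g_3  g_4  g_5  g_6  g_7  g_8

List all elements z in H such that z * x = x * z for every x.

An element z is central iff its row equals its column in the table.
For g_4: g_4 * g_1 = g_5 ≠ g_2 = g_1 * g_4, so g_4 ∉ Z.
Checking each element this way leaves Z(H) = {g_6, g_8}.

{g_6, g_8}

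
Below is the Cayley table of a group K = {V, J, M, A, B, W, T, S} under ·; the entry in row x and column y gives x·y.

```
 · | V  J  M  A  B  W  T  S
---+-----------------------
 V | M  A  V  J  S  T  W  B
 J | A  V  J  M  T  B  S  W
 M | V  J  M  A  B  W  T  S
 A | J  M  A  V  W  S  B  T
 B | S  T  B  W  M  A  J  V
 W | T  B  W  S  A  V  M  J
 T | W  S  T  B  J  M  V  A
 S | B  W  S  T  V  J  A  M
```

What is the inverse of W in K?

First locate the identity: row M matches the header, so M is the identity.
Scan row W for M: W·T = M. Hence W^(-1) = T.

T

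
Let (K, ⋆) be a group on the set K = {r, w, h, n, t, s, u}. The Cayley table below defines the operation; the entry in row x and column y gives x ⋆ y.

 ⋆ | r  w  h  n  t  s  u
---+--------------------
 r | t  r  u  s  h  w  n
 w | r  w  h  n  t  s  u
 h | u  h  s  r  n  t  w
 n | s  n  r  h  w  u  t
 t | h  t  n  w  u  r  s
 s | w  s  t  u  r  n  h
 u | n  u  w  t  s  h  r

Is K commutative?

Yes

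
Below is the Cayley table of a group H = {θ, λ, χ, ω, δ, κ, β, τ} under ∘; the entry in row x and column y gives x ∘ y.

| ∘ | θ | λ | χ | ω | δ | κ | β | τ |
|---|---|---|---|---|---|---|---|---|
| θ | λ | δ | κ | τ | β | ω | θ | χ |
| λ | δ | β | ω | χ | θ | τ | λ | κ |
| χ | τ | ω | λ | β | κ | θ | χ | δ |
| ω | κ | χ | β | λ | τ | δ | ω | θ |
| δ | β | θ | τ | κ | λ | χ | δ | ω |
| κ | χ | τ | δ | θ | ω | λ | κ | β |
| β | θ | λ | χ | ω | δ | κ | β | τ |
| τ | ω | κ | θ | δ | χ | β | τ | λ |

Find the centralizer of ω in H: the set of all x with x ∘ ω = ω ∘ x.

Compare row ω with column ω entry by entry.
χ ∘ ω = β = ω ∘ χ, so χ commutes with ω.
τ ∘ ω = δ but ω ∘ τ = θ, so τ does not.
Collecting the elements that commute with ω: C(ω) = {β, λ, χ, ω}.

{β, λ, χ, ω}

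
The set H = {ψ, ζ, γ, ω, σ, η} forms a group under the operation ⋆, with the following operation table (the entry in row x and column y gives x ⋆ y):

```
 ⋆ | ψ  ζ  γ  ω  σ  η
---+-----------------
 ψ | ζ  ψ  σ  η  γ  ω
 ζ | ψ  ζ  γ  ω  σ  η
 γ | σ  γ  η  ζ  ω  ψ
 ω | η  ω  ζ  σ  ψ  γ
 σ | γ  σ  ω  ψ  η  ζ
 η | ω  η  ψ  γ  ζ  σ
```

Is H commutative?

Check whether the table is symmetric across its main diagonal.
Every entry (row x, col y) equals the entry (row y, col x), so H is abelian.
(In fact H ≅ the cyclic group Z_6.)

Yes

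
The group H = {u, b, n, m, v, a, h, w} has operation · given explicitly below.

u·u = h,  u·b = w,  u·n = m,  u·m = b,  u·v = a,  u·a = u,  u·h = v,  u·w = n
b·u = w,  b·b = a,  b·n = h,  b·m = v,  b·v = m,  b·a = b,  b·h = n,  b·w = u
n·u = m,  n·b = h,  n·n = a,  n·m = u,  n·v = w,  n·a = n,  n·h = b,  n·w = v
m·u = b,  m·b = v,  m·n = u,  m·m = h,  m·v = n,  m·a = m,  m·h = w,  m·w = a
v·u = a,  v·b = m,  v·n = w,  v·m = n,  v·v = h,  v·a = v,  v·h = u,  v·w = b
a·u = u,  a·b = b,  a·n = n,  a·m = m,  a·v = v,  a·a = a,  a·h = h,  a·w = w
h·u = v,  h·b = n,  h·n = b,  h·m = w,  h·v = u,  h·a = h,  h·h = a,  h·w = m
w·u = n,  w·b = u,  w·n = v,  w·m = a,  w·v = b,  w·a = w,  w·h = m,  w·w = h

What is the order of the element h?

2

The identity element is a (its row matches the header).
h^1 = h
h^2 = h·h = a
The first power of h equal to the identity is h^2, so ord(h) = 2.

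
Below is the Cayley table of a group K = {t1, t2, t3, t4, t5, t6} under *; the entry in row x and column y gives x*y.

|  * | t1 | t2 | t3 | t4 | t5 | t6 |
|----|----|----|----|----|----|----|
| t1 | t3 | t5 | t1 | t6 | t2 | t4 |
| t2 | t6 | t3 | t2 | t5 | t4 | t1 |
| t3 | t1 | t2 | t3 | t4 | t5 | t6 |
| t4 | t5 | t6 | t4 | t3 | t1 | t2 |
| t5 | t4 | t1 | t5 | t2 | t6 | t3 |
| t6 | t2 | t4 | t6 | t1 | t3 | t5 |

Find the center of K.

An element z is central iff its row equals its column in the table.
For t4: t4*t6 = t2 ≠ t1 = t6*t4, so t4 ∉ Z.
Checking each element this way leaves Z(K) = {t3}.

{t3}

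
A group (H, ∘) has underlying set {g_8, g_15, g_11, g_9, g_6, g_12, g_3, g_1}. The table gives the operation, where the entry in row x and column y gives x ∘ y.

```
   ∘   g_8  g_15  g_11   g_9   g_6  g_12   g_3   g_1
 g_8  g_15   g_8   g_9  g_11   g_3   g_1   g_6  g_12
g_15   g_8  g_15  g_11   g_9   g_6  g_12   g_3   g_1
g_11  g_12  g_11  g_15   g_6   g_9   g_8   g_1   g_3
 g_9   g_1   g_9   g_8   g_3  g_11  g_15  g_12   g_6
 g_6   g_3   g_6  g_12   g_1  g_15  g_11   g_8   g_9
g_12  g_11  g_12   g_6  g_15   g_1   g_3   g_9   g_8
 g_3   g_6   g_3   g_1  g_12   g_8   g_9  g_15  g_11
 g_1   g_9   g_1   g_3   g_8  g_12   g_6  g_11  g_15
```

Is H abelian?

No

g_9 ∘ g_6 = g_11 but g_6 ∘ g_9 = g_1.
Since g_9 and g_6 do not commute, H is not abelian.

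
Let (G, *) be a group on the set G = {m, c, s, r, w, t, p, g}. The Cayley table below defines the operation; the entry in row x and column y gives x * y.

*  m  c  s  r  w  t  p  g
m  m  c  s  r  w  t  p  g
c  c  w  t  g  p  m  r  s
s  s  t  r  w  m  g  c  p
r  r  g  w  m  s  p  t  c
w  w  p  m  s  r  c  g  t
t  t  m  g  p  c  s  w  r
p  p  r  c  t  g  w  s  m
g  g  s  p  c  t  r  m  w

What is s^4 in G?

s^1 = s
s^2 = s * s = r
s^3 = r * s = w
s^4 = w * s = m

m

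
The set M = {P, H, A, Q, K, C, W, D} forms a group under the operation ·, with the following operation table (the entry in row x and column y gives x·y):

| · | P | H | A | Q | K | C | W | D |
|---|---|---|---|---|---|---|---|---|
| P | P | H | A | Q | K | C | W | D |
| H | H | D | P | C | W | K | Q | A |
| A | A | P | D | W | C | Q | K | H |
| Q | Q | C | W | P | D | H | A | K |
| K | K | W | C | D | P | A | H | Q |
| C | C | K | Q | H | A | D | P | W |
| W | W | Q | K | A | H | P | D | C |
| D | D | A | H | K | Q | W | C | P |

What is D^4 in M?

D^1 = D
D^2 = D·D = P
D^3 = P·D = D
D^4 = D·D = P

P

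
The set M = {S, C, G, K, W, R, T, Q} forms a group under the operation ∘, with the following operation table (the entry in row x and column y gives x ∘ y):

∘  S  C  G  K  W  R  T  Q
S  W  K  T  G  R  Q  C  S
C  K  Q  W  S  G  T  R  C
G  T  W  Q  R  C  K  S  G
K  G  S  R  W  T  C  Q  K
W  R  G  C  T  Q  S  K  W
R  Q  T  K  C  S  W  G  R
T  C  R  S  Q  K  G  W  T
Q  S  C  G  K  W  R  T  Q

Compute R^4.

R^1 = R
R^2 = R ∘ R = W
R^3 = W ∘ R = S
R^4 = S ∘ R = Q
(Structurally, M here is isomorphic to Z_2 x Z_4.)

Q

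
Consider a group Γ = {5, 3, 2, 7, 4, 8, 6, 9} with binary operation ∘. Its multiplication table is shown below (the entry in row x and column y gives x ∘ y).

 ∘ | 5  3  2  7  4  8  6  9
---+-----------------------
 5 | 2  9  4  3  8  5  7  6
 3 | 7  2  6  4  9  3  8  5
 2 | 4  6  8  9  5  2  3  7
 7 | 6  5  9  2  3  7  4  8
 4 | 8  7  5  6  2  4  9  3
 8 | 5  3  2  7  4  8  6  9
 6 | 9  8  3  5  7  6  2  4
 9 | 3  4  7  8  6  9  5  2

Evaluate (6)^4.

6^1 = 6
6^2 = 6 ∘ 6 = 2
6^3 = 2 ∘ 6 = 3
6^4 = 3 ∘ 6 = 8

8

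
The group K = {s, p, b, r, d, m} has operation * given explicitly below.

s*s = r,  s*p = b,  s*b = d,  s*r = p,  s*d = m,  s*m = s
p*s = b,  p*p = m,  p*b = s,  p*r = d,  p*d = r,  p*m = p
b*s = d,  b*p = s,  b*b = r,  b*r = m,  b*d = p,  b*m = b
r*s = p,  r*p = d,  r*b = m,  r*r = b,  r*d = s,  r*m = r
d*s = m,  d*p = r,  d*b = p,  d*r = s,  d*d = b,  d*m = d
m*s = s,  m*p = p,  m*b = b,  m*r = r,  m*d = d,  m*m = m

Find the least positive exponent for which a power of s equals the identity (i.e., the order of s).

The identity element is m (its row matches the header).
s^1 = s
s^2 = s * s = r
s^3 = r * s = p
s^4 = p * s = b
s^5 = b * s = d
s^6 = d * s = m
The first power of s equal to the identity is s^6, so ord(s) = 6.

6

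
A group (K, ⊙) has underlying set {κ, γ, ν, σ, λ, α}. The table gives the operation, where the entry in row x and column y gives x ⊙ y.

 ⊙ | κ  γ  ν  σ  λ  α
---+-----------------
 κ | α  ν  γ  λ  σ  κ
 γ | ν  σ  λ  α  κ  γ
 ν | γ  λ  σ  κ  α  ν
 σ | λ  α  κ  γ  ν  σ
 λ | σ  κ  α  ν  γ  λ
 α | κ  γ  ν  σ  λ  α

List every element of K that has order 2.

Identity is α. Compute the order of each non-identity element by repeated multiplication:
  κ: κ → α  (order 2)
  γ: γ → σ → α  (order 3)
  ν: ν → σ → κ → γ → λ → α  (order 6)
  σ: σ → γ → α  (order 3)
  λ: λ → γ → κ → σ → ν → α  (order 6)
Elements of order 2: {κ}.
(Structurally, K here is isomorphic to the cyclic group Z_6.)

{κ}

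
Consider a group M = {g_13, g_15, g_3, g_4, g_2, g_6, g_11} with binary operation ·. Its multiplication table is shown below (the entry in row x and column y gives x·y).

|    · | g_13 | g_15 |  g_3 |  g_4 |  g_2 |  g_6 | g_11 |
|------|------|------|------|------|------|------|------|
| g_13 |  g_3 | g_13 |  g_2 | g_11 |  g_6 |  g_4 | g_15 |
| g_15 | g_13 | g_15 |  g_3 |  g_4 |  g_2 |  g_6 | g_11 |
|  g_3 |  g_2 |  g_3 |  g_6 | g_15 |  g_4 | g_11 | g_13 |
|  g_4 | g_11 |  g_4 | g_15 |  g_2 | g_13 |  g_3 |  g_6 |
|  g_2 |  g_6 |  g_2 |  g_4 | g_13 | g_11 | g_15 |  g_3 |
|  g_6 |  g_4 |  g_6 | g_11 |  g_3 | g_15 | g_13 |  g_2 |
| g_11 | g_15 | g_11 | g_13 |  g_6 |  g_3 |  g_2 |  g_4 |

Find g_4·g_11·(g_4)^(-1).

The identity is g_15. In row g_4, the entry g_15 sits in column g_3, so g_4^(-1) = g_3.
g_4·g_11 = g_6
g_6·g_3 = g_11
(Structurally, M here is isomorphic to the cyclic group Z_7.)

g_11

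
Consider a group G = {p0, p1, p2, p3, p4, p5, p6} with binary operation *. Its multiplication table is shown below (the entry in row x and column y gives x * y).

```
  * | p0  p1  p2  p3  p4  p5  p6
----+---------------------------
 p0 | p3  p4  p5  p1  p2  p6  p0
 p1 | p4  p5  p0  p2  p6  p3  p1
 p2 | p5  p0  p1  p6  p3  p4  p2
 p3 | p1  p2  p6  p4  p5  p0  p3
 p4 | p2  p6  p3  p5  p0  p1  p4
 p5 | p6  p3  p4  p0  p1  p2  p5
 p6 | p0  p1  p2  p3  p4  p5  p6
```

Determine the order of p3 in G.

7

The identity element is p6 (its row matches the header).
p3^1 = p3
p3^2 = p3 * p3 = p4
p3^3 = p4 * p3 = p5
p3^4 = p5 * p3 = p0
p3^5 = p0 * p3 = p1
p3^6 = p1 * p3 = p2
p3^7 = p2 * p3 = p6
The first power of p3 equal to the identity is p3^7, so ord(p3) = 7.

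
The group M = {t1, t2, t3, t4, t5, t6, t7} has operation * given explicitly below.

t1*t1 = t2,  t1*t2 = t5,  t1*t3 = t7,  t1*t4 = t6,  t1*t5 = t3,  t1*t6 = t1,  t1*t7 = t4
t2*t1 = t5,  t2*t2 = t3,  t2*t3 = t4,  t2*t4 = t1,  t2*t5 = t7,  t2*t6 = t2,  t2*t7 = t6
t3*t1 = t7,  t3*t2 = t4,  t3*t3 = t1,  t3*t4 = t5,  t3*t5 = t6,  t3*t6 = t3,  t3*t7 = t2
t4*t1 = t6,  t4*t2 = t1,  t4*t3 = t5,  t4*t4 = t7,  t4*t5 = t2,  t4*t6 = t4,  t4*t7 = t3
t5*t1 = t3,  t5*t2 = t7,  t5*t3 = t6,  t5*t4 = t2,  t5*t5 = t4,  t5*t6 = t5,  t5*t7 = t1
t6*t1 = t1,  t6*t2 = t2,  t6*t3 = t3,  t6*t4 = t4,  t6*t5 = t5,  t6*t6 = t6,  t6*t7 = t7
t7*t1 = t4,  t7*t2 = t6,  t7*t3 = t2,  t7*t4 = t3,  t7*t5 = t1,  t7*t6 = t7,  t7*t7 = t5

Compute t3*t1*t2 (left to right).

t6

t3*t1 = t7
t7*t2 = t6
(Structurally, M here is isomorphic to the cyclic group Z_7.)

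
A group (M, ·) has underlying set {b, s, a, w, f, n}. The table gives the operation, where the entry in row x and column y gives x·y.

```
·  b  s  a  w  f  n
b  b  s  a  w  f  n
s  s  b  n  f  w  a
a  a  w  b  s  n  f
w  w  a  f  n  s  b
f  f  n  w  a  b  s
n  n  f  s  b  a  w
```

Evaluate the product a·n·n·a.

a·n = f
f·n = s
s·a = n

n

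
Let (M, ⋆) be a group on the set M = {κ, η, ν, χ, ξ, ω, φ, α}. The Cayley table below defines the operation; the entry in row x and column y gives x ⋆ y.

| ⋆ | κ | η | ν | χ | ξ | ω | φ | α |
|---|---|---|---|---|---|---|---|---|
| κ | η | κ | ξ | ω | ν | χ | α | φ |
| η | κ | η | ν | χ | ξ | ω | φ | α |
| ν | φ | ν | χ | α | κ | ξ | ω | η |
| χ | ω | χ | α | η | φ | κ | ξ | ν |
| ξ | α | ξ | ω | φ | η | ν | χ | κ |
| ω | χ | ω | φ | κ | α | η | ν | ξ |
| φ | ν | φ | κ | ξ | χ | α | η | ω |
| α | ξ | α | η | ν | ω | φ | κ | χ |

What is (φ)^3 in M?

φ^1 = φ
φ^2 = φ ⋆ φ = η
φ^3 = η ⋆ φ = φ

φ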